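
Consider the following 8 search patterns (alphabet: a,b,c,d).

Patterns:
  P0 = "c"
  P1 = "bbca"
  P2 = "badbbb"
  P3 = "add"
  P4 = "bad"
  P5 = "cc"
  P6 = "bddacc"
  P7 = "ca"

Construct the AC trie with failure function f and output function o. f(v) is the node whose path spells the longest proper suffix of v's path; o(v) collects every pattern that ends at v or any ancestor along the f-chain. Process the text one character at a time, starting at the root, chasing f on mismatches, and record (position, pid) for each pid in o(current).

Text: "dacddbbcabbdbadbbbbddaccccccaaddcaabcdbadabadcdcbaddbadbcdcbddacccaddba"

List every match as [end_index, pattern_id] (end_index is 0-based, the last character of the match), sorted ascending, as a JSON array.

Build:
Trie (insert patterns):
  0='ε' goto a→11 b→2 c→1
  1='c' goto a→20 c→14  ←P0
  2='b' goto a→6 b→3 d→15
  3='bb' goto c→4
  4='bbc' goto a→5
  5='bbca' goto ·  ←P1
  6='ba' goto d→7
  7='bad' goto b→8  ←P4
  8='badb' goto b→9
  9='badbb' goto b→10
  10='badbbb' goto ·  ←P2
  11='a' goto d→12
  12='ad' goto d→13
  13='add' goto ·  ←P3
  14='cc' goto ·  ←P5
  15='bd' goto d→16
  16='bdd' goto a→17
  17='bdda' goto c→18
  18='bddac' goto c→19
  19='bddacc' goto ·  ←P6
  20='ca' goto ·  ←P7

BFS fail/out derivation:
  n1('c'): parent n0 fail=0; on 'c' 0 → fail=0;  out {0}∪∅={0}
  n2('b'): parent n0 fail=0; on 'b' 0 → fail=0;  out ∅∪∅=∅
  n11('a'): parent n0 fail=0; on 'a' 0 → fail=0;  out ∅∪∅=∅
  n3('bb'): parent n2 fail=0; on 'b' 0 → fail=2;  out ∅∪∅=∅
  n6('ba'): parent n2 fail=0; on 'a' 0 → fail=11;  out ∅∪∅=∅
  n12('ad'): parent n11 fail=0; on 'd' 0 → fail=0;  out ∅∪∅=∅
  n14('cc'): parent n1 fail=0; on 'c' 0 → fail=1;  out {5}∪{0}={0,5}
  n15('bd'): parent n2 fail=0; on 'd' 0 → fail=0;  out ∅∪∅=∅
  n20('ca'): parent n1 fail=0; on 'a' 0 → fail=11;  out {7}∪∅={7}
  n4('bbc'): parent n3 fail=2; on 'c' 2→0 → fail=1;  out ∅∪{0}={0}
  n7('bad'): parent n6 fail=11; on 'd' 11 → fail=12;  out {4}∪∅={4}
  n13('add'): parent n12 fail=0; on 'd' 0 → fail=0;  out {3}∪∅={3}
  n16('bdd'): parent n15 fail=0; on 'd' 0 → fail=0;  out ∅∪∅=∅
  n5('bbca'): parent n4 fail=1; on 'a' 1 → fail=20;  out {1}∪{7}={1,7}
  n8('badb'): parent n7 fail=12; on 'b' 12→0 → fail=2;  out ∅∪∅=∅
  n17('bdda'): parent n16 fail=0; on 'a' 0 → fail=11;  out ∅∪∅=∅
  n9('badbb'): parent n8 fail=2; on 'b' 2 → fail=3;  out ∅∪∅=∅
  n18('bddac'): parent n17 fail=11; on 'c' 11→0 → fail=1;  out ∅∪{0}={0}
  n10('badbbb'): parent n9 fail=3; on 'b' 3→2 → fail=3;  out {2}∪∅={2}
  n19('bddacc'): parent n18 fail=1; on 'c' 1 → fail=14;  out {6}∪{0,5}={0,5,6}

Run:
[0] read 'd'  n0⇒n0
[1] read 'a'  n0⇒n11
[2] read 'c'  n11⇒n1 (fail-walked)  emit P0@[2:2]
[3] read 'd'  n1⇒n0 (fail-walked)
[4] read 'd'  n0⇒n0
[5] read 'b'  n0⇒n2
[6] read 'b'  n2⇒n3
[7] read 'c'  n3⇒n4  emit P0@[7:7]
[8] read 'a'  n4⇒n5  emit P1@[5:8],P7@[7:8]
[9] read 'b'  n5⇒n2 (fail-walked)
[10] read 'b'  n2⇒n3
[11] read 'd'  n3⇒n15 (fail-walked)
[12] read 'b'  n15⇒n2 (fail-walked)
[13] read 'a'  n2⇒n6
[14] read 'd'  n6⇒n7  emit P4@[12:14]
[15] read 'b'  n7⇒n8
[16] read 'b'  n8⇒n9
[17] read 'b'  n9⇒n10  emit P2@[12:17]
[18] read 'b'  n10⇒n3 (fail-walked)
[19] read 'd'  n3⇒n15 (fail-walked)
[20] read 'd'  n15⇒n16
[21] read 'a'  n16⇒n17
[22] read 'c'  n17⇒n18  emit P0@[22:22]
[23] read 'c'  n18⇒n19  emit P0@[23:23],P5@[22:23],P6@[18:23]
[24] read 'c'  n19⇒n14 (fail-walked)  emit P0@[24:24],P5@[23:24]
[25] read 'c'  n14⇒n14 (fail-walked)  emit P0@[25:25],P5@[24:25]
[26] read 'c'  n14⇒n14 (fail-walked)  emit P0@[26:26],P5@[25:26]
[27] read 'c'  n14⇒n14 (fail-walked)  emit P0@[27:27],P5@[26:27]
[28] read 'a'  n14⇒n20 (fail-walked)  emit P7@[27:28]
[29] read 'a'  n20⇒n11 (fail-walked)
[30] read 'd'  n11⇒n12
[31] read 'd'  n12⇒n13  emit P3@[29:31]
[32] read 'c'  n13⇒n1 (fail-walked)  emit P0@[32:32]
[33] read 'a'  n1⇒n20  emit P7@[32:33]
[34] read 'a'  n20⇒n11 (fail-walked)
[35] read 'b'  n11⇒n2 (fail-walked)
[36] read 'c'  n2⇒n1 (fail-walked)  emit P0@[36:36]
[37] read 'd'  n1⇒n0 (fail-walked)
[38] read 'b'  n0⇒n2
[39] read 'a'  n2⇒n6
[40] read 'd'  n6⇒n7  emit P4@[38:40]
[41] read 'a'  n7⇒n11 (fail-walked)
[42] read 'b'  n11⇒n2 (fail-walked)
[43] read 'a'  n2⇒n6
[44] read 'd'  n6⇒n7  emit P4@[42:44]
[45] read 'c'  n7⇒n1 (fail-walked)  emit P0@[45:45]
[46] read 'd'  n1⇒n0 (fail-walked)
[47] read 'c'  n0⇒n1  emit P0@[47:47]
[48] read 'b'  n1⇒n2 (fail-walked)
[49] read 'a'  n2⇒n6
[50] read 'd'  n6⇒n7  emit P4@[48:50]
[51] read 'd'  n7⇒n13 (fail-walked)  emit P3@[49:51]
[52] read 'b'  n13⇒n2 (fail-walked)
[53] read 'a'  n2⇒n6
[54] read 'd'  n6⇒n7  emit P4@[52:54]
[55] read 'b'  n7⇒n8
[56] read 'c'  n8⇒n1 (fail-walked)  emit P0@[56:56]
[57] read 'd'  n1⇒n0 (fail-walked)
[58] read 'c'  n0⇒n1  emit P0@[58:58]
[59] read 'b'  n1⇒n2 (fail-walked)
[60] read 'd'  n2⇒n15
[61] read 'd'  n15⇒n16
[62] read 'a'  n16⇒n17
[63] read 'c'  n17⇒n18  emit P0@[63:63]
[64] read 'c'  n18⇒n19  emit P0@[64:64],P5@[63:64],P6@[59:64]
[65] read 'c'  n19⇒n14 (fail-walked)  emit P0@[65:65],P5@[64:65]
[66] read 'a'  n14⇒n20 (fail-walked)  emit P7@[65:66]
[67] read 'd'  n20⇒n12 (fail-walked)
[68] read 'd'  n12⇒n13  emit P3@[66:68]
[69] read 'b'  n13⇒n2 (fail-walked)
[70] read 'a'  n2⇒n6

All matches (sorted): [[2,0],[7,0],[8,1],[8,7],[14,4],[17,2],[22,0],[23,0],[23,5],[23,6],[24,0],[24,5],[25,0],[25,5],[26,0],[26,5],[27,0],[27,5],[28,7],[31,3],[32,0],[33,7],[36,0],[40,4],[44,4],[45,0],[47,0],[50,4],[51,3],[54,4],[56,0],[58,0],[63,0],[64,0],[64,5],[64,6],[65,0],[65,5],[66,7],[68,3]]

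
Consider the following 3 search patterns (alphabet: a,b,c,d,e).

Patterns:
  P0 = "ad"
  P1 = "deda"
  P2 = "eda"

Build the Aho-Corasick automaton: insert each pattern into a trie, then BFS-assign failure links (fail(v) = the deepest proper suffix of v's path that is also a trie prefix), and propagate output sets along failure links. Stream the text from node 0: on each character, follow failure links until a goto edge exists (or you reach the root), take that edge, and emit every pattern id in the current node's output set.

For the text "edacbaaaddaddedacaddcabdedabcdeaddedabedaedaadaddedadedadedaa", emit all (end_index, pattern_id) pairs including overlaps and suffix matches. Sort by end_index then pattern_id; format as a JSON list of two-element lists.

Construct AC machine:
Trie nodes:
  n0 'ε': a→1 d→3 e→7
  n1 'a': d→2
  n2 'ad': ·  [P0 ends]
  n3 'd': e→4
  n4 'de': d→5
  n5 'ded': a→6
  n6 'deda': ·  [P1 ends]
  n7 'e': d→8
  n8 'ed': a→9
  n9 'eda': ·  [P2 ends]

BFS fail/out derivation:
  fail(1) 'a': from fail(0)=0 chase 'a': 0 ⇒ 0;  out=∅∪out(0)=∅
  fail(3) 'd': from fail(0)=0 chase 'd': 0 ⇒ 0;  out=∅∪out(0)=∅
  fail(7) 'e': from fail(0)=0 chase 'e': 0 ⇒ 0;  out=∅∪out(0)=∅
  fail(2) 'ad': from fail(1)=0 chase 'd': 0 ⇒ 3;  out={0}∪out(3)={0}
  fail(4) 'de': from fail(3)=0 chase 'e': 0 ⇒ 7;  out=∅∪out(7)=∅
  fail(8) 'ed': from fail(7)=0 chase 'd': 0 ⇒ 3;  out=∅∪out(3)=∅
  fail(5) 'ded': from fail(4)=7 chase 'd': 7 ⇒ 8;  out=∅∪out(8)=∅
  fail(9) 'eda': from fail(8)=3 chase 'a': 3→0 ⇒ 1;  out={2}∪out(1)={2}
  fail(6) 'deda': from fail(5)=8 chase 'a': 8 ⇒ 9;  out={1}∪out(9)={1,2}

Text stream:
[0] read 'e'  n0⇒n7
[1] read 'd'  n7⇒n8
[2] read 'a'  n8⇒n9  emit P2@[0:2]
[3] read 'c'  n9⇒n0 (fail-walked)
[4] read 'b'  n0⇒n0
[5] read 'a'  n0⇒n1
[6] read 'a'  n1⇒n1 (fail-walked)
[7] read 'a'  n1⇒n1 (fail-walked)
[8] read 'd'  n1⇒n2  emit P0@[7:8]
[9] read 'd'  n2⇒n3 (fail-walked)
[10] read 'a'  n3⇒n1 (fail-walked)
[11] read 'd'  n1⇒n2  emit P0@[10:11]
[12] read 'd'  n2⇒n3 (fail-walked)
[13] read 'e'  n3⇒n4
[14] read 'd'  n4⇒n5
[15] read 'a'  n5⇒n6  emit P1@[12:15],P2@[13:15]
[16] read 'c'  n6⇒n0 (fail-walked)
[17] read 'a'  n0⇒n1
[18] read 'd'  n1⇒n2  emit P0@[17:18]
[19] read 'd'  n2⇒n3 (fail-walked)
[20] read 'c'  n3⇒n0 (fail-walked)
[21] read 'a'  n0⇒n1
[22] read 'b'  n1⇒n0 (fail-walked)
[23] read 'd'  n0⇒n3
[24] read 'e'  n3⇒n4
[25] read 'd'  n4⇒n5
[26] read 'a'  n5⇒n6  emit P1@[23:26],P2@[24:26]
[27] read 'b'  n6⇒n0 (fail-walked)
[28] read 'c'  n0⇒n0
[29] read 'd'  n0⇒n3
[30] read 'e'  n3⇒n4
[31] read 'a'  n4⇒n1 (fail-walked)
[32] read 'd'  n1⇒n2  emit P0@[31:32]
[33] read 'd'  n2⇒n3 (fail-walked)
[34] read 'e'  n3⇒n4
[35] read 'd'  n4⇒n5
[36] read 'a'  n5⇒n6  emit P1@[33:36],P2@[34:36]
[37] read 'b'  n6⇒n0 (fail-walked)
[38] read 'e'  n0⇒n7
[39] read 'd'  n7⇒n8
[40] read 'a'  n8⇒n9  emit P2@[38:40]
[41] read 'e'  n9⇒n7 (fail-walked)
[42] read 'd'  n7⇒n8
[43] read 'a'  n8⇒n9  emit P2@[41:43]
[44] read 'a'  n9⇒n1 (fail-walked)
[45] read 'd'  n1⇒n2  emit P0@[44:45]
[46] read 'a'  n2⇒n1 (fail-walked)
[47] read 'd'  n1⇒n2  emit P0@[46:47]
[48] read 'd'  n2⇒n3 (fail-walked)
[49] read 'e'  n3⇒n4
[50] read 'd'  n4⇒n5
[51] read 'a'  n5⇒n6  emit P1@[48:51],P2@[49:51]
[52] read 'd'  n6⇒n2 (fail-walked)  emit P0@[51:52]
[53] read 'e'  n2⇒n4 (fail-walked)
[54] read 'd'  n4⇒n5
[55] read 'a'  n5⇒n6  emit P1@[52:55],P2@[53:55]
[56] read 'd'  n6⇒n2 (fail-walked)  emit P0@[55:56]
[57] read 'e'  n2⇒n4 (fail-walked)
[58] read 'd'  n4⇒n5
[59] read 'a'  n5⇒n6  emit P1@[56:59],P2@[57:59]
[60] read 'a'  n6⇒n1 (fail-walked)

Matches: [[2,2],[8,0],[11,0],[15,1],[15,2],[18,0],[26,1],[26,2],[32,0],[36,1],[36,2],[40,2],[43,2],[45,0],[47,0],[51,1],[51,2],[52,0],[55,1],[55,2],[56,0],[59,1],[59,2]]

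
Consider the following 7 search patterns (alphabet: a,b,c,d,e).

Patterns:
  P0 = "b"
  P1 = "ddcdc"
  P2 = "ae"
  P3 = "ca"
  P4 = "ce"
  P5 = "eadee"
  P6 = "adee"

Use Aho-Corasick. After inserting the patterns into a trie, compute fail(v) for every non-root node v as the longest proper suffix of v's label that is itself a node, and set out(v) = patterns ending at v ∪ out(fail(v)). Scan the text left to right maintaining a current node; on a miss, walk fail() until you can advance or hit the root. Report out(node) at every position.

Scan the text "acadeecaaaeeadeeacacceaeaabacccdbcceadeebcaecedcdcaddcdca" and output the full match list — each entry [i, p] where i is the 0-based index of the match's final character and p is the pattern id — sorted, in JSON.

Build:
Trie nodes:
  n0 'ε': a→7 b→1 c→9 d→2 e→12
  n1 'b': ·  ←P0
  n2 'd': d→3
  n3 'dd': c→4
  n4 'ddc': d→5
  n5 'ddcd': c→6
  n6 'ddcdc': ·  ←P1
  n7 'a': d→17 e→8
  n8 'ae': ·  ←P2
  n9 'c': a→10 e→11
  n10 'ca': ·  ←P3
  n11 'ce': ·  ←P4
  n12 'e': a→13
  n13 'ea': d→14
  n14 'ead': e→15
  n15 'eade': e→16
  n16 'eadee': ·  ←P5
  n17 'ad': e→18
  n18 'ade': e→19
  n19 'adee': ·  ←P6

BFS fail/out derivation:
  n1('b'): parent n0 fail=0; on 'b' 0 → fail=0;  out {0}∪∅={0}
  n2('d'): parent n0 fail=0; on 'd' 0 → fail=0;  out ∅∪∅=∅
  n7('a'): parent n0 fail=0; on 'a' 0 → fail=0;  out ∅∪∅=∅
  n9('c'): parent n0 fail=0; on 'c' 0 → fail=0;  out ∅∪∅=∅
  n12('e'): parent n0 fail=0; on 'e' 0 → fail=0;  out ∅∪∅=∅
  n3('dd'): parent n2 fail=0; on 'd' 0 → fail=2;  out ∅∪∅=∅
  n8('ae'): parent n7 fail=0; on 'e' 0 → fail=12;  out {2}∪∅={2}
  n10('ca'): parent n9 fail=0; on 'a' 0 → fail=7;  out {3}∪∅={3}
  n11('ce'): parent n9 fail=0; on 'e' 0 → fail=12;  out {4}∪∅={4}
  n13('ea'): parent n12 fail=0; on 'a' 0 → fail=7;  out ∅∪∅=∅
  n17('ad'): parent n7 fail=0; on 'd' 0 → fail=2;  out ∅∪∅=∅
  n4('ddc'): parent n3 fail=2; on 'c' 2→0 → fail=9;  out ∅∪∅=∅
  n14('ead'): parent n13 fail=7; on 'd' 7 → fail=17;  out ∅∪∅=∅
  n18('ade'): parent n17 fail=2; on 'e' 2→0 → fail=12;  out ∅∪∅=∅
  n5('ddcd'): parent n4 fail=9; on 'd' 9→0 → fail=2;  out ∅∪∅=∅
  n15('eade'): parent n14 fail=17; on 'e' 17 → fail=18;  out ∅∪∅=∅
  n19('adee'): parent n18 fail=12; on 'e' 12→0 → fail=12;  out {6}∪∅={6}
  n6('ddcdc'): parent n5 fail=2; on 'c' 2→0 → fail=9;  out {1}∪∅={1}
  n16('eadee'): parent n15 fail=18; on 'e' 18 → fail=19;  out {5}∪{6}={5,6}

Text stream:
pos 0 'a': at 7
pos 1 'c': at 9 (fail-walked)
pos 2 'a': at 10  ** P3@[1:2]
pos 3 'd': at 17 (fail-walked)
pos 4 'e': at 18
pos 5 'e': at 19  ** P6@[2:5]
pos 6 'c': at 9 (fail-walked)
pos 7 'a': at 10  ** P3@[6:7]
pos 8 'a': at 7 (fail-walked)
pos 9 'a': at 7 (fail-walked)
pos 10 'e': at 8  ** P2@[9:10]
pos 11 'e': at 12 (fail-walked)
pos 12 'a': at 13
pos 13 'd': at 14
pos 14 'e': at 15
pos 15 'e': at 16  ** P5@[11:15],P6@[12:15]
pos 16 'a': at 13 (fail-walked)
pos 17 'c': at 9 (fail-walked)
pos 18 'a': at 10  ** P3@[17:18]
pos 19 'c': at 9 (fail-walked)
pos 20 'c': at 9 (fail-walked)
pos 21 'e': at 11  ** P4@[20:21]
pos 22 'a': at 13 (fail-walked)
pos 23 'e': at 8 (fail-walked)  ** P2@[22:23]
pos 24 'a': at 13 (fail-walked)
pos 25 'a': at 7 (fail-walked)
pos 26 'b': at 1 (fail-walked)  ** P0@[26:26]
pos 27 'a': at 7 (fail-walked)
pos 28 'c': at 9 (fail-walked)
pos 29 'c': at 9 (fail-walked)
pos 30 'c': at 9 (fail-walked)
pos 31 'd': at 2 (fail-walked)
pos 32 'b': at 1 (fail-walked)  ** P0@[32:32]
pos 33 'c': at 9 (fail-walked)
pos 34 'c': at 9 (fail-walked)
pos 35 'e': at 11  ** P4@[34:35]
pos 36 'a': at 13 (fail-walked)
pos 37 'd': at 14
pos 38 'e': at 15
pos 39 'e': at 16  ** P5@[35:39],P6@[36:39]
pos 40 'b': at 1 (fail-walked)  ** P0@[40:40]
pos 41 'c': at 9 (fail-walked)
pos 42 'a': at 10  ** P3@[41:42]
pos 43 'e': at 8 (fail-walked)  ** P2@[42:43]
pos 44 'c': at 9 (fail-walked)
pos 45 'e': at 11  ** P4@[44:45]
pos 46 'd': at 2 (fail-walked)
pos 47 'c': at 9 (fail-walked)
pos 48 'd': at 2 (fail-walked)
pos 49 'c': at 9 (fail-walked)
pos 50 'a': at 10  ** P3@[49:50]
pos 51 'd': at 17 (fail-walked)
pos 52 'd': at 3 (fail-walked)
pos 53 'c': at 4
pos 54 'd': at 5
pos 55 'c': at 6  ** P1@[51:55]
pos 56 'a': at 10 (fail-walked)  ** P3@[55:56]

Result: [[2,3],[5,6],[7,3],[10,2],[15,5],[15,6],[18,3],[21,4],[23,2],[26,0],[32,0],[35,4],[39,5],[39,6],[40,0],[42,3],[43,2],[45,4],[50,3],[55,1],[56,3]]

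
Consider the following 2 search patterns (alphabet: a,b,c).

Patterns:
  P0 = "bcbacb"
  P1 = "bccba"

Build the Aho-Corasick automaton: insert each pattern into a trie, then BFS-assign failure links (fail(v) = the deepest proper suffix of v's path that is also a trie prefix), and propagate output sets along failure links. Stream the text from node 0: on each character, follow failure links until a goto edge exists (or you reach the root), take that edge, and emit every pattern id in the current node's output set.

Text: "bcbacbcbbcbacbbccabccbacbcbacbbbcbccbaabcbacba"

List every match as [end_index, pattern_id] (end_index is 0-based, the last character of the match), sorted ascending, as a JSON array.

Construct AC machine:
Trie nodes:
  0='ε' goto b→1
  1='b' goto c→2
  2='bc' goto b→3 c→7
  3='bcb' goto a→4
  4='bcba' goto c→5
  5='bcbac' goto b→6
  6='bcbacb' goto ·  ←P0
  7='bcc' goto b→8
  8='bccb' goto a→9
  9='bccba' goto ·  ←P1

Failure links (BFS by depth):
  fail(1) 'b': from fail(0)=0 chase 'b': 0 ⇒ 0;  out=∅∪out(0)=∅
  fail(2) 'bc': from fail(1)=0 chase 'c': 0 ⇒ 0;  out=∅∪out(0)=∅
  fail(3) 'bcb': from fail(2)=0 chase 'b': 0 ⇒ 1;  out=∅∪out(1)=∅
  fail(7) 'bcc': from fail(2)=0 chase 'c': 0 ⇒ 0;  out=∅∪out(0)=∅
  fail(4) 'bcba': from fail(3)=1 chase 'a': 1→0 ⇒ 0;  out=∅∪out(0)=∅
  fail(8) 'bccb': from fail(7)=0 chase 'b': 0 ⇒ 1;  out=∅∪out(1)=∅
  fail(5) 'bcbac': from fail(4)=0 chase 'c': 0 ⇒ 0;  out=∅∪out(0)=∅
  fail(9) 'bccba': from fail(8)=1 chase 'a': 1→0 ⇒ 0;  out={1}∪out(0)={1}
  fail(6) 'bcbacb': from fail(5)=0 chase 'b': 0 ⇒ 1;  out={0}∪out(1)={0}

Run:
[0] read 'b'  n0⇒n1
[1] read 'c'  n1⇒n2
[2] read 'b'  n2⇒n3
[3] read 'a'  n3⇒n4
[4] read 'c'  n4⇒n5
[5] read 'b'  n5⇒n6  emit P0@[0:5]
[6] read 'c'  n6⇒n2 (via fail)
[7] read 'b'  n2⇒n3
[8] read 'b'  n3⇒n1 (via fail)
[9] read 'c'  n1⇒n2
[10] read 'b'  n2⇒n3
[11] read 'a'  n3⇒n4
[12] read 'c'  n4⇒n5
[13] read 'b'  n5⇒n6  emit P0@[8:13]
[14] read 'b'  n6⇒n1 (via fail)
[15] read 'c'  n1⇒n2
[16] read 'c'  n2⇒n7
[17] read 'a'  n7⇒n0 (via fail)
[18] read 'b'  n0⇒n1
[19] read 'c'  n1⇒n2
[20] read 'c'  n2⇒n7
[21] read 'b'  n7⇒n8
[22] read 'a'  n8⇒n9  emit P1@[18:22]
[23] read 'c'  n9⇒n0 (via fail)
[24] read 'b'  n0⇒n1
[25] read 'c'  n1⇒n2
[26] read 'b'  n2⇒n3
[27] read 'a'  n3⇒n4
[28] read 'c'  n4⇒n5
[29] read 'b'  n5⇒n6  emit P0@[24:29]
[30] read 'b'  n6⇒n1 (via fail)
[31] read 'b'  n1⇒n1 (via fail)
[32] read 'c'  n1⇒n2
[33] read 'b'  n2⇒n3
[34] read 'c'  n3⇒n2 (via fail)
[35] read 'c'  n2⇒n7
[36] read 'b'  n7⇒n8
[37] read 'a'  n8⇒n9  emit P1@[33:37]
[38] read 'a'  n9⇒n0 (via fail)
[39] read 'b'  n0⇒n1
[40] read 'c'  n1⇒n2
[41] read 'b'  n2⇒n3
[42] read 'a'  n3⇒n4
[43] read 'c'  n4⇒n5
[44] read 'b'  n5⇒n6  emit P0@[39:44]
[45] read 'a'  n6⇒n0 (via fail)

Matches: [[5,0],[13,0],[22,1],[29,0],[37,1],[44,0]]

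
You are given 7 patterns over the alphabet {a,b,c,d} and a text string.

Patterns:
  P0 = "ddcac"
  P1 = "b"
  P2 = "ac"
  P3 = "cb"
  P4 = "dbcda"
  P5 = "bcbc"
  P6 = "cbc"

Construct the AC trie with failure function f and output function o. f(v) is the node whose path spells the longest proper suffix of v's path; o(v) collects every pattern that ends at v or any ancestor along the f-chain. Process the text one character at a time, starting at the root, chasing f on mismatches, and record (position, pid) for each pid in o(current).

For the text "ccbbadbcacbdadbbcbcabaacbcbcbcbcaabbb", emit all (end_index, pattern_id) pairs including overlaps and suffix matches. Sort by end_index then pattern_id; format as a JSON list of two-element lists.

Build automaton:
Trie (insert patterns):
  0='ε' goto a→7 b→6 c→9 d→1
  1='d' goto b→11 d→2
  2='dd' goto c→3
  3='ddc' goto a→4
  4='ddca' goto c→5
  5='ddcac' goto ·  [P0 ends]
  6='b' goto c→15  [P1 ends]
  7='a' goto c→8
  8='ac' goto ·  [P2 ends]
  9='c' goto b→10
  10='cb' goto c→18  [P3 ends]
  11='db' goto c→12
  12='dbc' goto d→13
  13='dbcd' goto a→14
  14='dbcda' goto ·  [P4 ends]
  15='bc' goto b→16
  16='bcb' goto c→17
  17='bcbc' goto ·  [P5 ends]
  18='cbc' goto ·  [P6 ends]

Failure links (BFS by depth):
  n1('d'): parent n0 fail=0; on 'd' 0 → fail=0;  out ∅∪∅=∅
  n6('b'): parent n0 fail=0; on 'b' 0 → fail=0;  out {1}∪∅={1}
  n7('a'): parent n0 fail=0; on 'a' 0 → fail=0;  out ∅∪∅=∅
  n9('c'): parent n0 fail=0; on 'c' 0 → fail=0;  out ∅∪∅=∅
  n2('dd'): parent n1 fail=0; on 'd' 0 → fail=1;  out ∅∪∅=∅
  n8('ac'): parent n7 fail=0; on 'c' 0 → fail=9;  out {2}∪∅={2}
  n10('cb'): parent n9 fail=0; on 'b' 0 → fail=6;  out {3}∪{1}={1,3}
  n11('db'): parent n1 fail=0; on 'b' 0 → fail=6;  out ∅∪{1}={1}
  n15('bc'): parent n6 fail=0; on 'c' 0 → fail=9;  out ∅∪∅=∅
  n3('ddc'): parent n2 fail=1; on 'c' 1→0 → fail=9;  out ∅∪∅=∅
  n12('dbc'): parent n11 fail=6; on 'c' 6 → fail=15;  out ∅∪∅=∅
  n16('bcb'): parent n15 fail=9; on 'b' 9 → fail=10;  out ∅∪{1,3}={1,3}
  n18('cbc'): parent n10 fail=6; on 'c' 6 → fail=15;  out {6}∪∅={6}
  n4('ddca'): parent n3 fail=9; on 'a' 9→0 → fail=7;  out ∅∪∅=∅
  n13('dbcd'): parent n12 fail=15; on 'd' 15→9→0 → fail=1;  out ∅∪∅=∅
  n17('bcbc'): parent n16 fail=10; on 'c' 10 → fail=18;  out {5}∪{6}={5,6}
  n5('ddcac'): parent n4 fail=7; on 'c' 7 → fail=8;  out {0}∪{2}={0,2}
  n14('dbcda'): parent n13 fail=1; on 'a' 1→0 → fail=7;  out {4}∪∅={4}

Scan:
i=0 'c': node 0→9
i=1 'c': node 9→9 ·f
i=2 'b': node 9→10  → match P1@[2:2],P3@[1:2]
i=3 'b': node 10→6 ·f  → match P1@[3:3]
i=4 'a': node 6→7 ·f
i=5 'd': node 7→1 ·f
i=6 'b': node 1→11  → match P1@[6:6]
i=7 'c': node 11→12
i=8 'a': node 12→7 ·f
i=9 'c': node 7→8  → match P2@[8:9]
i=10 'b': node 8→10 ·f  → match P1@[10:10],P3@[9:10]
i=11 'd': node 10→1 ·f
i=12 'a': node 1→7 ·f
i=13 'd': node 7→1 ·f
i=14 'b': node 1→11  → match P1@[14:14]
i=15 'b': node 11→6 ·f  → match P1@[15:15]
i=16 'c': node 6→15
i=17 'b': node 15→16  → match P1@[17:17],P3@[16:17]
i=18 'c': node 16→17  → match P5@[15:18],P6@[16:18]
i=19 'a': node 17→7 ·f
i=20 'b': node 7→6 ·f  → match P1@[20:20]
i=21 'a': node 6→7 ·f
i=22 'a': node 7→7 ·f
i=23 'c': node 7→8  → match P2@[22:23]
i=24 'b': node 8→10 ·f  → match P1@[24:24],P3@[23:24]
i=25 'c': node 10→18  → match P6@[23:25]
i=26 'b': node 18→16 ·f  → match P1@[26:26],P3@[25:26]
i=27 'c': node 16→17  → match P5@[24:27],P6@[25:27]
i=28 'b': node 17→16 ·f  → match P1@[28:28],P3@[27:28]
i=29 'c': node 16→17  → match P5@[26:29],P6@[27:29]
i=30 'b': node 17→16 ·f  → match P1@[30:30],P3@[29:30]
i=31 'c': node 16→17  → match P5@[28:31],P6@[29:31]
i=32 'a': node 17→7 ·f
i=33 'a': node 7→7 ·f
i=34 'b': node 7→6 ·f  → match P1@[34:34]
i=35 'b': node 6→6 ·f  → match P1@[35:35]
i=36 'b': node 6→6 ·f  → match P1@[36:36]

Matches: [[2,1],[2,3],[3,1],[6,1],[9,2],[10,1],[10,3],[14,1],[15,1],[17,1],[17,3],[18,5],[18,6],[20,1],[23,2],[24,1],[24,3],[25,6],[26,1],[26,3],[27,5],[27,6],[28,1],[28,3],[29,5],[29,6],[30,1],[30,3],[31,5],[31,6],[34,1],[35,1],[36,1]]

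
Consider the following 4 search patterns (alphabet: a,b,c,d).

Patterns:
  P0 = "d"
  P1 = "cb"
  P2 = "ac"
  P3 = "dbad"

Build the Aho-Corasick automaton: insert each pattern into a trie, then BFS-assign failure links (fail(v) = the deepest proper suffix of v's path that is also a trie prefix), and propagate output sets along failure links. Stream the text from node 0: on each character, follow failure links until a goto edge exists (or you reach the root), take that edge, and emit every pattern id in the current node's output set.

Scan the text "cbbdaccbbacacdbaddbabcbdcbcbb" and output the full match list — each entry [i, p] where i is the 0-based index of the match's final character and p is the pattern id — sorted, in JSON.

Build automaton:
Trie nodes:
  n0 'ε': a→4 c→2 d→1
  n1 'd': b→6  [P0 ends]
  n2 'c': b→3
  n3 'cb': ·  [P1 ends]
  n4 'a': c→5
  n5 'ac': ·  [P2 ends]
  n6 'db': a→7
  n7 'dba': d→8
  n8 'dbad': ·  [P3 ends]

BFS fail/out derivation:
  fail(1) 'd': from fail(0)=0 chase 'd': 0 ⇒ 0;  out={0}∪out(0)={0}
  fail(2) 'c': from fail(0)=0 chase 'c': 0 ⇒ 0;  out=∅∪out(0)=∅
  fail(4) 'a': from fail(0)=0 chase 'a': 0 ⇒ 0;  out=∅∪out(0)=∅
  fail(3) 'cb': from fail(2)=0 chase 'b': 0 ⇒ 0;  out={1}∪out(0)={1}
  fail(5) 'ac': from fail(4)=0 chase 'c': 0 ⇒ 2;  out={2}∪out(2)={2}
  fail(6) 'db': from fail(1)=0 chase 'b': 0 ⇒ 0;  out=∅∪out(0)=∅
  fail(7) 'dba': from fail(6)=0 chase 'a': 0 ⇒ 4;  out=∅∪out(4)=∅
  fail(8) 'dbad': from fail(7)=4 chase 'd': 4→0 ⇒ 1;  out={3}∪out(1)={0,3}

Scan:
i=0 'c': node 0→2
i=1 'b': node 2→3  emit P1@[0:1]
i=2 'b': node 3→0 (via fail)
i=3 'd': node 0→1  emit P0@[3:3]
i=4 'a': node 1→4 (via fail)
i=5 'c': node 4→5  emit P2@[4:5]
i=6 'c': node 5→2 (via fail)
i=7 'b': node 2→3  emit P1@[6:7]
i=8 'b': node 3→0 (via fail)
i=9 'a': node 0→4
i=10 'c': node 4→5  emit P2@[9:10]
i=11 'a': node 5→4 (via fail)
i=12 'c': node 4→5  emit P2@[11:12]
i=13 'd': node 5→1 (via fail)  emit P0@[13:13]
i=14 'b': node 1→6
i=15 'a': node 6→7
i=16 'd': node 7→8  emit P0@[16:16],P3@[13:16]
i=17 'd': node 8→1 (via fail)  emit P0@[17:17]
i=18 'b': node 1→6
i=19 'a': node 6→7
i=20 'b': node 7→0 (via fail)
i=21 'c': node 0→2
i=22 'b': node 2→3  emit P1@[21:22]
i=23 'd': node 3→1 (via fail)  emit P0@[23:23]
i=24 'c': node 1→2 (via fail)
i=25 'b': node 2→3  emit P1@[24:25]
i=26 'c': node 3→2 (via fail)
i=27 'b': node 2→3  emit P1@[26:27]
i=28 'b': node 3→0 (via fail)

Result: [[1,1],[3,0],[5,2],[7,1],[10,2],[12,2],[13,0],[16,0],[16,3],[17,0],[22,1],[23,0],[25,1],[27,1]]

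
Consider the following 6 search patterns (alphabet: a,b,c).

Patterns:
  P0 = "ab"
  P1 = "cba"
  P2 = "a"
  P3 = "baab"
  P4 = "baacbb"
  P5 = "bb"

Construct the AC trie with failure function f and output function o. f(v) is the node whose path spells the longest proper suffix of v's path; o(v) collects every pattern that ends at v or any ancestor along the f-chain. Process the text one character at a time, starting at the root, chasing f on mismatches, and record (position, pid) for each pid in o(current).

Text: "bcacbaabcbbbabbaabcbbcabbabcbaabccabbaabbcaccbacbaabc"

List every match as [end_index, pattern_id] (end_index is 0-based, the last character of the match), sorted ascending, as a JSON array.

Build automaton:
Trie nodes:
  n0 'ε': a→1 b→6 c→3
  n1 'a': b→2  ←P2
  n2 'ab': ·  ←P0
  n3 'c': b→4
  n4 'cb': a→5
  n5 'cba': ·  ←P1
  n6 'b': a→7 b→13
  n7 'ba': a→8
  n8 'baa': b→9 c→10
  n9 'baab': ·  ←P3
  n10 'baac': b→11
  n11 'baacb': b→12
  n12 'baacbb': ·  ←P4
  n13 'bb': ·  ←P5

BFS fail/out derivation:
  n1('a'): parent n0 fail=0; on 'a' 0 → fail=0;  out {2}∪∅={2}
  n3('c'): parent n0 fail=0; on 'c' 0 → fail=0;  out ∅∪∅=∅
  n6('b'): parent n0 fail=0; on 'b' 0 → fail=0;  out ∅∪∅=∅
  n2('ab'): parent n1 fail=0; on 'b' 0 → fail=6;  out {0}∪∅={0}
  n4('cb'): parent n3 fail=0; on 'b' 0 → fail=6;  out ∅∪∅=∅
  n7('ba'): parent n6 fail=0; on 'a' 0 → fail=1;  out ∅∪{2}={2}
  n13('bb'): parent n6 fail=0; on 'b' 0 → fail=6;  out {5}∪∅={5}
  n5('cba'): parent n4 fail=6; on 'a' 6 → fail=7;  out {1}∪{2}={1,2}
  n8('baa'): parent n7 fail=1; on 'a' 1→0 → fail=1;  out ∅∪{2}={2}
  n9('baab'): parent n8 fail=1; on 'b' 1 → fail=2;  out {3}∪{0}={0,3}
  n10('baac'): parent n8 fail=1; on 'c' 1→0 → fail=3;  out ∅∪∅=∅
  n11('baacb'): parent n10 fail=3; on 'b' 3 → fail=4;  out ∅∪∅=∅
  n12('baacbb'): parent n11 fail=4; on 'b' 4→6 → fail=13;  out {4}∪{5}={4,5}

Scan:
pos 0 'b': at 6
pos 1 'c': at 3 ·f
pos 2 'a': at 1 ·f  → match P2@[2:2]
pos 3 'c': at 3 ·f
pos 4 'b': at 4
pos 5 'a': at 5  → match P1@[3:5],P2@[5:5]
pos 6 'a': at 8 ·f  → match P2@[6:6]
pos 7 'b': at 9  → match P0@[6:7],P3@[4:7]
pos 8 'c': at 3 ·f
pos 9 'b': at 4
pos 10 'b': at 13 ·f  → match P5@[9:10]
pos 11 'b': at 13 ·f  → match P5@[10:11]
pos 12 'a': at 7 ·f  → match P2@[12:12]
pos 13 'b': at 2 ·f  → match P0@[12:13]
pos 14 'b': at 13 ·f  → match P5@[13:14]
pos 15 'a': at 7 ·f  → match P2@[15:15]
pos 16 'a': at 8  → match P2@[16:16]
pos 17 'b': at 9  → match P0@[16:17],P3@[14:17]
pos 18 'c': at 3 ·f
pos 19 'b': at 4
pos 20 'b': at 13 ·f  → match P5@[19:20]
pos 21 'c': at 3 ·f
pos 22 'a': at 1 ·f  → match P2@[22:22]
pos 23 'b': at 2  → match P0@[22:23]
pos 24 'b': at 13 ·f  → match P5@[23:24]
pos 25 'a': at 7 ·f  → match P2@[25:25]
pos 26 'b': at 2 ·f  → match P0@[25:26]
pos 27 'c': at 3 ·f
pos 28 'b': at 4
pos 29 'a': at 5  → match P1@[27:29],P2@[29:29]
pos 30 'a': at 8 ·f  → match P2@[30:30]
pos 31 'b': at 9  → match P0@[30:31],P3@[28:31]
pos 32 'c': at 3 ·f
pos 33 'c': at 3 ·f
pos 34 'a': at 1 ·f  → match P2@[34:34]
pos 35 'b': at 2  → match P0@[34:35]
pos 36 'b': at 13 ·f  → match P5@[35:36]
pos 37 'a': at 7 ·f  → match P2@[37:37]
pos 38 'a': at 8  → match P2@[38:38]
pos 39 'b': at 9  → match P0@[38:39],P3@[36:39]
pos 40 'b': at 13 ·f  → match P5@[39:40]
pos 41 'c': at 3 ·f
pos 42 'a': at 1 ·f  → match P2@[42:42]
pos 43 'c': at 3 ·f
pos 44 'c': at 3 ·f
pos 45 'b': at 4
pos 46 'a': at 5  → match P1@[44:46],P2@[46:46]
pos 47 'c': at 3 ·f
pos 48 'b': at 4
pos 49 'a': at 5  → match P1@[47:49],P2@[49:49]
pos 50 'a': at 8 ·f  → match P2@[50:50]
pos 51 'b': at 9  → match P0@[50:51],P3@[48:51]
pos 52 'c': at 3 ·f

Result: [[2,2],[5,1],[5,2],[6,2],[7,0],[7,3],[10,5],[11,5],[12,2],[13,0],[14,5],[15,2],[16,2],[17,0],[17,3],[20,5],[22,2],[23,0],[24,5],[25,2],[26,0],[29,1],[29,2],[30,2],[31,0],[31,3],[34,2],[35,0],[36,5],[37,2],[38,2],[39,0],[39,3],[40,5],[42,2],[46,1],[46,2],[49,1],[49,2],[50,2],[51,0],[51,3]]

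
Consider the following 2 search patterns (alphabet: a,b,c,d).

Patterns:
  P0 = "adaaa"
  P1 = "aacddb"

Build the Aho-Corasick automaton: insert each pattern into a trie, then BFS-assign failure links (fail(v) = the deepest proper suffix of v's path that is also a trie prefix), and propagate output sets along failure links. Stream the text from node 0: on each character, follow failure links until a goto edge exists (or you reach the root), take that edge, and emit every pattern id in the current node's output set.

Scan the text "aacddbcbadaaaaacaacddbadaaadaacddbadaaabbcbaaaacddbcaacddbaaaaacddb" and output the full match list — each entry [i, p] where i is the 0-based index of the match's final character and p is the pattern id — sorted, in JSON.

Construct AC machine:
Trie (insert patterns):
  0='ε' goto a→1
  1='a' goto a→6 d→2
  2='ad' goto a→3
  3='ada' goto a→4
  4='adaa' goto a→5
  5='adaaa' goto ·  ←P0
  6='aa' goto c→7
  7='aac' goto d→8
  8='aacd' goto d→9
  9='aacdd' goto b→10
  10='aacddb' goto ·  ←P1

BFS fail/out derivation:
  n1('a'): parent n0 fail=0; on 'a' 0 → fail=0;  out ∅∪∅=∅
  n2('ad'): parent n1 fail=0; on 'd' 0 → fail=0;  out ∅∪∅=∅
  n6('aa'): parent n1 fail=0; on 'a' 0 → fail=1;  out ∅∪∅=∅
  n3('ada'): parent n2 fail=0; on 'a' 0 → fail=1;  out ∅∪∅=∅
  n7('aac'): parent n6 fail=1; on 'c' 1→0 → fail=0;  out ∅∪∅=∅
  n4('adaa'): parent n3 fail=1; on 'a' 1 → fail=6;  out ∅∪∅=∅
  n8('aacd'): parent n7 fail=0; on 'd' 0 → fail=0;  out ∅∪∅=∅
  n5('adaaa'): parent n4 fail=6; on 'a' 6→1 → fail=6;  out {0}∪∅={0}
  n9('aacdd'): parent n8 fail=0; on 'd' 0 → fail=0;  out ∅∪∅=∅
  n10('aacddb'): parent n9 fail=0; on 'b' 0 → fail=0;  out {1}∪∅={1}

Run:
[0] read 'a'  n0⇒n1
[1] read 'a'  n1⇒n6
[2] read 'c'  n6⇒n7
[3] read 'd'  n7⇒n8
[4] read 'd'  n8⇒n9
[5] read 'b'  n9⇒n10  → match P1@[0:5]
[6] read 'c'  n10⇒n0 ·f
[7] read 'b'  n0⇒n0
[8] read 'a'  n0⇒n1
[9] read 'd'  n1⇒n2
[10] read 'a'  n2⇒n3
[11] read 'a'  n3⇒n4
[12] read 'a'  n4⇒n5  → match P0@[8:12]
[13] read 'a'  n5⇒n6 ·f
[14] read 'a'  n6⇒n6 ·f
[15] read 'c'  n6⇒n7
[16] read 'a'  n7⇒n1 ·f
[17] read 'a'  n1⇒n6
[18] read 'c'  n6⇒n7
[19] read 'd'  n7⇒n8
[20] read 'd'  n8⇒n9
[21] read 'b'  n9⇒n10  → match P1@[16:21]
[22] read 'a'  n10⇒n1 ·f
[23] read 'd'  n1⇒n2
[24] read 'a'  n2⇒n3
[25] read 'a'  n3⇒n4
[26] read 'a'  n4⇒n5  → match P0@[22:26]
[27] read 'd'  n5⇒n2 ·f
[28] read 'a'  n2⇒n3
[29] read 'a'  n3⇒n4
[30] read 'c'  n4⇒n7 ·f
[31] read 'd'  n7⇒n8
[32] read 'd'  n8⇒n9
[33] read 'b'  n9⇒n10  → match P1@[28:33]
[34] read 'a'  n10⇒n1 ·f
[35] read 'd'  n1⇒n2
[36] read 'a'  n2⇒n3
[37] read 'a'  n3⇒n4
[38] read 'a'  n4⇒n5  → match P0@[34:38]
[39] read 'b'  n5⇒n0 ·f
[40] read 'b'  n0⇒n0
[41] read 'c'  n0⇒n0
[42] read 'b'  n0⇒n0
[43] read 'a'  n0⇒n1
[44] read 'a'  n1⇒n6
[45] read 'a'  n6⇒n6 ·f
[46] read 'a'  n6⇒n6 ·f
[47] read 'c'  n6⇒n7
[48] read 'd'  n7⇒n8
[49] read 'd'  n8⇒n9
[50] read 'b'  n9⇒n10  → match P1@[45:50]
[51] read 'c'  n10⇒n0 ·f
[52] read 'a'  n0⇒n1
[53] read 'a'  n1⇒n6
[54] read 'c'  n6⇒n7
[55] read 'd'  n7⇒n8
[56] read 'd'  n8⇒n9
[57] read 'b'  n9⇒n10  → match P1@[52:57]
[58] read 'a'  n10⇒n1 ·f
[59] read 'a'  n1⇒n6
[60] read 'a'  n6⇒n6 ·f
[61] read 'a'  n6⇒n6 ·f
[62] read 'a'  n6⇒n6 ·f
[63] read 'c'  n6⇒n7
[64] read 'd'  n7⇒n8
[65] read 'd'  n8⇒n9
[66] read 'b'  n9⇒n10  → match P1@[61:66]

All matches (sorted): [[5,1],[12,0],[21,1],[26,0],[33,1],[38,0],[50,1],[57,1],[66,1]]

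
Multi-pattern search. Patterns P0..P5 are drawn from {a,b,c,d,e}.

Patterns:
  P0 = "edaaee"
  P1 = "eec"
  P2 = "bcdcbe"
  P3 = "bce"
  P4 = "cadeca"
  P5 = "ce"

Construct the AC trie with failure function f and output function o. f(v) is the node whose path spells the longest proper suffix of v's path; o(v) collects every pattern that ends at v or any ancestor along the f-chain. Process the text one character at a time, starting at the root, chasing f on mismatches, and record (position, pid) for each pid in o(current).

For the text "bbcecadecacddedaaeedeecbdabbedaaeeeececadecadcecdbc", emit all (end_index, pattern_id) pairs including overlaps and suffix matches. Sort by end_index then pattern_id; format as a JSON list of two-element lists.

Construct AC machine:
Trie (insert patterns):
  0='ε' goto b→9 c→16 e→1
  1='e' goto d→2 e→7
  2='ed' goto a→3
  3='eda' goto a→4
  4='edaa' goto e→5
  5='edaae' goto e→6
  6='edaaee' goto ·  [P0 ends]
  7='ee' goto c→8
  8='eec' goto ·  [P1 ends]
  9='b' goto c→10
  10='bc' goto d→11 e→15
  11='bcd' goto c→12
  12='bcdc' goto b→13
  13='bcdcb' goto e→14
  14='bcdcbe' goto ·  [P2 ends]
  15='bce' goto ·  [P3 ends]
  16='c' goto a→17 e→22
  17='ca' goto d→18
  18='cad' goto e→19
  19='cade' goto c→20
  20='cadec' goto a→21
  21='cadeca' goto ·  [P4 ends]
  22='ce' goto ·  [P5 ends]

BFS fail/out derivation:
  fail(1) 'e': from fail(0)=0 chase 'e': 0 ⇒ 0;  out=∅∪out(0)=∅
  fail(9) 'b': from fail(0)=0 chase 'b': 0 ⇒ 0;  out=∅∪out(0)=∅
  fail(16) 'c': from fail(0)=0 chase 'c': 0 ⇒ 0;  out=∅∪out(0)=∅
  fail(2) 'ed': from fail(1)=0 chase 'd': 0 ⇒ 0;  out=∅∪out(0)=∅
  fail(7) 'ee': from fail(1)=0 chase 'e': 0 ⇒ 1;  out=∅∪out(1)=∅
  fail(10) 'bc': from fail(9)=0 chase 'c': 0 ⇒ 16;  out=∅∪out(16)=∅
  fail(17) 'ca': from fail(16)=0 chase 'a': 0 ⇒ 0;  out=∅∪out(0)=∅
  fail(22) 'ce': from fail(16)=0 chase 'e': 0 ⇒ 1;  out={5}∪out(1)={5}
  fail(3) 'eda': from fail(2)=0 chase 'a': 0 ⇒ 0;  out=∅∪out(0)=∅
  fail(8) 'eec': from fail(7)=1 chase 'c': 1→0 ⇒ 16;  out={1}∪out(16)={1}
  fail(11) 'bcd': from fail(10)=16 chase 'd': 16→0 ⇒ 0;  out=∅∪out(0)=∅
  fail(15) 'bce': from fail(10)=16 chase 'e': 16 ⇒ 22;  out={3}∪out(22)={3,5}
  fail(18) 'cad': from fail(17)=0 chase 'd': 0 ⇒ 0;  out=∅∪out(0)=∅
  fail(4) 'edaa': from fail(3)=0 chase 'a': 0 ⇒ 0;  out=∅∪out(0)=∅
  fail(12) 'bcdc': from fail(11)=0 chase 'c': 0 ⇒ 16;  out=∅∪out(16)=∅
  fail(19) 'cade': from fail(18)=0 chase 'e': 0 ⇒ 1;  out=∅∪out(1)=∅
  fail(5) 'edaae': from fail(4)=0 chase 'e': 0 ⇒ 1;  out=∅∪out(1)=∅
  fail(13) 'bcdcb': from fail(12)=16 chase 'b': 16→0 ⇒ 9;  out=∅∪out(9)=∅
  fail(20) 'cadec': from fail(19)=1 chase 'c': 1→0 ⇒ 16;  out=∅∪out(16)=∅
  fail(6) 'edaaee': from fail(5)=1 chase 'e': 1 ⇒ 7;  out={0}∪out(7)={0}
  fail(14) 'bcdcbe': from fail(13)=9 chase 'e': 9→0 ⇒ 1;  out={2}∪out(1)={2}
  fail(21) 'cadeca': from fail(20)=16 chase 'a': 16 ⇒ 17;  out={4}∪out(17)={4}

Text stream:
i=0 'b': node 0→9
i=1 'b': node 9→9 (fail-walked)
i=2 'c': node 9→10
i=3 'e': node 10→15  ** P3@[1:3],P5@[2:3]
i=4 'c': node 15→16 (fail-walked)
i=5 'a': node 16→17
i=6 'd': node 17→18
i=7 'e': node 18→19
i=8 'c': node 19→20
i=9 'a': node 20→21  ** P4@[4:9]
i=10 'c': node 21→16 (fail-walked)
i=11 'd': node 16→0 (fail-walked)
i=12 'd': node 0→0
i=13 'e': node 0→1
i=14 'd': node 1→2
i=15 'a': node 2→3
i=16 'a': node 3→4
i=17 'e': node 4→5
i=18 'e': node 5→6  ** P0@[13:18]
i=19 'd': node 6→2 (fail-walked)
i=20 'e': node 2→1 (fail-walked)
i=21 'e': node 1→7
i=22 'c': node 7→8  ** P1@[20:22]
i=23 'b': node 8→9 (fail-walked)
i=24 'd': node 9→0 (fail-walked)
i=25 'a': node 0→0
i=26 'b': node 0→9
i=27 'b': node 9→9 (fail-walked)
i=28 'e': node 9→1 (fail-walked)
i=29 'd': node 1→2
i=30 'a': node 2→3
i=31 'a': node 3→4
i=32 'e': node 4→5
i=33 'e': node 5→6  ** P0@[28:33]
i=34 'e': node 6→7 (fail-walked)
i=35 'e': node 7→7 (fail-walked)
i=36 'c': node 7→8  ** P1@[34:36]
i=37 'e': node 8→22 (fail-walked)  ** P5@[36:37]
i=38 'c': node 22→16 (fail-walked)
i=39 'a': node 16→17
i=40 'd': node 17→18
i=41 'e': node 18→19
i=42 'c': node 19→20
i=43 'a': node 20→21  ** P4@[38:43]
i=44 'd': node 21→18 (fail-walked)
i=45 'c': node 18→16 (fail-walked)
i=46 'e': node 16→22  ** P5@[45:46]
i=47 'c': node 22→16 (fail-walked)
i=48 'd': node 16→0 (fail-walked)
i=49 'b': node 0→9
i=50 'c': node 9→10

Result: [[3,3],[3,5],[9,4],[18,0],[22,1],[33,0],[36,1],[37,5],[43,4],[46,5]]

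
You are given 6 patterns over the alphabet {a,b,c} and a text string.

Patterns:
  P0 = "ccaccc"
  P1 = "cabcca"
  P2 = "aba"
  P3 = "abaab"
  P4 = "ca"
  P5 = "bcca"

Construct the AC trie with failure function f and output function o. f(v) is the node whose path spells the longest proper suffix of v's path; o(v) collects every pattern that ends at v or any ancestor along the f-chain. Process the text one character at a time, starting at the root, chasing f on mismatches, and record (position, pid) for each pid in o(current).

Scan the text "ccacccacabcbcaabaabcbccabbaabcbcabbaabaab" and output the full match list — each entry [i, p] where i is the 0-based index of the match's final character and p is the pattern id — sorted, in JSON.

Build automaton:
Trie (insert patterns):
  n0 'ε': a→12 b→17 c→1
  n1 'c': a→7 c→2
  n2 'cc': a→3
  n3 'cca': c→4
  n4 'ccac': c→5
  n5 'ccacc': c→6
  n6 'ccaccc': ·  ←P0
  n7 'ca': b→8  ←P4
  n8 'cab': c→9
  n9 'cabc': c→10
  n10 'cabcc': a→11
  n11 'cabcca': ·  ←P1
  n12 'a': b→13
  n13 'ab': a→14
  n14 'aba': a→15  ←P2
  n15 'abaa': b→16
  n16 'abaab': ·  ←P3
  n17 'b': c→18
  n18 'bc': c→19
  n19 'bcc': a→20
  n20 'bcca': ·  ←P5

BFS fail/out derivation:
  fail(1) 'c': from fail(0)=0 chase 'c': 0 ⇒ 0;  out=∅∪out(0)=∅
  fail(12) 'a': from fail(0)=0 chase 'a': 0 ⇒ 0;  out=∅∪out(0)=∅
  fail(17) 'b': from fail(0)=0 chase 'b': 0 ⇒ 0;  out=∅∪out(0)=∅
  fail(2) 'cc': from fail(1)=0 chase 'c': 0 ⇒ 1;  out=∅∪out(1)=∅
  fail(7) 'ca': from fail(1)=0 chase 'a': 0 ⇒ 12;  out={4}∪out(12)={4}
  fail(13) 'ab': from fail(12)=0 chase 'b': 0 ⇒ 17;  out=∅∪out(17)=∅
  fail(18) 'bc': from fail(17)=0 chase 'c': 0 ⇒ 1;  out=∅∪out(1)=∅
  fail(3) 'cca': from fail(2)=1 chase 'a': 1 ⇒ 7;  out=∅∪out(7)={4}
  fail(8) 'cab': from fail(7)=12 chase 'b': 12 ⇒ 13;  out=∅∪out(13)=∅
  fail(14) 'aba': from fail(13)=17 chase 'a': 17→0 ⇒ 12;  out={2}∪out(12)={2}
  fail(19) 'bcc': from fail(18)=1 chase 'c': 1 ⇒ 2;  out=∅∪out(2)=∅
  fail(4) 'ccac': from fail(3)=7 chase 'c': 7→12→0 ⇒ 1;  out=∅∪out(1)=∅
  fail(9) 'cabc': from fail(8)=13 chase 'c': 13→17 ⇒ 18;  out=∅∪out(18)=∅
  fail(15) 'abaa': from fail(14)=12 chase 'a': 12→0 ⇒ 12;  out=∅∪out(12)=∅
  fail(20) 'bcca': from fail(19)=2 chase 'a': 2 ⇒ 3;  out={5}∪out(3)={4,5}
  fail(5) 'ccacc': from fail(4)=1 chase 'c': 1 ⇒ 2;  out=∅∪out(2)=∅
  fail(10) 'cabcc': from fail(9)=18 chase 'c': 18 ⇒ 19;  out=∅∪out(19)=∅
  fail(16) 'abaab': from fail(15)=12 chase 'b': 12 ⇒ 13;  out={3}∪out(13)={3}
  fail(6) 'ccaccc': from fail(5)=2 chase 'c': 2→1 ⇒ 2;  out={0}∪out(2)={0}
  fail(11) 'cabcca': from fail(10)=19 chase 'a': 19 ⇒ 20;  out={1}∪out(20)={1,4,5}

Text stream:
pos 0 'c': at 1
pos 1 'c': at 2
pos 2 'a': at 3  emit P4@[1:2]
pos 3 'c': at 4
pos 4 'c': at 5
pos 5 'c': at 6  emit P0@[0:5]
pos 6 'a': at 3 (via fail)  emit P4@[5:6]
pos 7 'c': at 4
pos 8 'a': at 7 (via fail)  emit P4@[7:8]
pos 9 'b': at 8
pos 10 'c': at 9
pos 11 'b': at 17 (via fail)
pos 12 'c': at 18
pos 13 'a': at 7 (via fail)  emit P4@[12:13]
pos 14 'a': at 12 (via fail)
pos 15 'b': at 13
pos 16 'a': at 14  emit P2@[14:16]
pos 17 'a': at 15
pos 18 'b': at 16  emit P3@[14:18]
pos 19 'c': at 18 (via fail)
pos 20 'b': at 17 (via fail)
pos 21 'c': at 18
pos 22 'c': at 19
pos 23 'a': at 20  emit P4@[22:23],P5@[20:23]
pos 24 'b': at 8 (via fail)
pos 25 'b': at 17 (via fail)
pos 26 'a': at 12 (via fail)
pos 27 'a': at 12 (via fail)
pos 28 'b': at 13
pos 29 'c': at 18 (via fail)
pos 30 'b': at 17 (via fail)
pos 31 'c': at 18
pos 32 'a': at 7 (via fail)  emit P4@[31:32]
pos 33 'b': at 8
pos 34 'b': at 17 (via fail)
pos 35 'a': at 12 (via fail)
pos 36 'a': at 12 (via fail)
pos 37 'b': at 13
pos 38 'a': at 14  emit P2@[36:38]
pos 39 'a': at 15
pos 40 'b': at 16  emit P3@[36:40]

Matches: [[2,4],[5,0],[6,4],[8,4],[13,4],[16,2],[18,3],[23,4],[23,5],[32,4],[38,2],[40,3]]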